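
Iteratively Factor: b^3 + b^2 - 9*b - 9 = (b + 1)*(b^2 - 9) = (b + 1)*(b + 3)*(b - 3)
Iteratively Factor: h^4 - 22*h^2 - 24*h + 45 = (h + 3)*(h^3 - 3*h^2 - 13*h + 15) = (h - 5)*(h + 3)*(h^2 + 2*h - 3) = (h - 5)*(h + 3)^2*(h - 1)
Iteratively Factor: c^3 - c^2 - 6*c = (c)*(c^2 - c - 6) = c*(c - 3)*(c + 2)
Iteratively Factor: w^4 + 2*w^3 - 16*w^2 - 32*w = (w)*(w^3 + 2*w^2 - 16*w - 32) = w*(w + 2)*(w^2 - 16) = w*(w + 2)*(w + 4)*(w - 4)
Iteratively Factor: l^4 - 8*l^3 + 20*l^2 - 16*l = (l - 2)*(l^3 - 6*l^2 + 8*l) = (l - 4)*(l - 2)*(l^2 - 2*l) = (l - 4)*(l - 2)^2*(l)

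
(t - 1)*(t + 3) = t^2 + 2*t - 3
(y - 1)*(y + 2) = y^2 + y - 2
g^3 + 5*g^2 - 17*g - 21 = (g - 3)*(g + 1)*(g + 7)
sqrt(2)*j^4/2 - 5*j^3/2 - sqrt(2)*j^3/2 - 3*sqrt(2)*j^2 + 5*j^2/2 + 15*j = j*(j - 3)*(j - 5*sqrt(2)/2)*(sqrt(2)*j/2 + sqrt(2))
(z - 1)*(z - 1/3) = z^2 - 4*z/3 + 1/3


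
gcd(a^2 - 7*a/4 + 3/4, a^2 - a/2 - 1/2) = a - 1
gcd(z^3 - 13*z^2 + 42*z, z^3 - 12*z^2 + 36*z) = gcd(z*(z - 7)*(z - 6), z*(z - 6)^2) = z^2 - 6*z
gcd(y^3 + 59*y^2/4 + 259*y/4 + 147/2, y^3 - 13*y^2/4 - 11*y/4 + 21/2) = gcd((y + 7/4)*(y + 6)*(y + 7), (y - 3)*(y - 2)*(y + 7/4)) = y + 7/4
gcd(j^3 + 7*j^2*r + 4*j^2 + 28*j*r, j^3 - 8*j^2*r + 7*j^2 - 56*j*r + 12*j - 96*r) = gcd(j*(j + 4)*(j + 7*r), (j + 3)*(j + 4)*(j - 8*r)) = j + 4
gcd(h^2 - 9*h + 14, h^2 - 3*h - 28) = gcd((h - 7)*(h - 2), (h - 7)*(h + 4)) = h - 7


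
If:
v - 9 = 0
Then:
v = 9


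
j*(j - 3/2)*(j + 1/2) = j^3 - j^2 - 3*j/4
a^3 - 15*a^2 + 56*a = a*(a - 8)*(a - 7)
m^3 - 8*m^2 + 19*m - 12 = (m - 4)*(m - 3)*(m - 1)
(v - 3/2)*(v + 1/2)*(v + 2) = v^3 + v^2 - 11*v/4 - 3/2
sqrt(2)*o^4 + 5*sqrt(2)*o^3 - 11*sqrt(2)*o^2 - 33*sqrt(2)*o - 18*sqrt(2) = (o - 3)*(o + 1)*(o + 6)*(sqrt(2)*o + sqrt(2))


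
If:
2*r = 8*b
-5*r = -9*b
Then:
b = 0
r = 0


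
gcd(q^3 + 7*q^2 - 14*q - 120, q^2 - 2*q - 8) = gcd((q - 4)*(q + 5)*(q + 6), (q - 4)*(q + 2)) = q - 4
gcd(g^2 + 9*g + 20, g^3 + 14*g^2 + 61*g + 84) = g + 4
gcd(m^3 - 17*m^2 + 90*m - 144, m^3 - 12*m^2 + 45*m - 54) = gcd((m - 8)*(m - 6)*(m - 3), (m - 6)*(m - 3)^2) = m^2 - 9*m + 18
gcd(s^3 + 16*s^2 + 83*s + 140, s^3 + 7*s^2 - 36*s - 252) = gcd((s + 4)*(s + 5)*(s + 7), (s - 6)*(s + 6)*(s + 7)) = s + 7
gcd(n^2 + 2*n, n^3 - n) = n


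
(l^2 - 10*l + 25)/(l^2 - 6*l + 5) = (l - 5)/(l - 1)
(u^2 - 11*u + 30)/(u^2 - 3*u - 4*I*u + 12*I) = (u^2 - 11*u + 30)/(u^2 - 3*u - 4*I*u + 12*I)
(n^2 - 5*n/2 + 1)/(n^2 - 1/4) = 2*(n - 2)/(2*n + 1)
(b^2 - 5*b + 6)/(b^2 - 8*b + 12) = (b - 3)/(b - 6)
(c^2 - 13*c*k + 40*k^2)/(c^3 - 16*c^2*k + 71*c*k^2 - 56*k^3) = (c - 5*k)/(c^2 - 8*c*k + 7*k^2)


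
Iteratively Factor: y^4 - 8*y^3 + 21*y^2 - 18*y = (y)*(y^3 - 8*y^2 + 21*y - 18) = y*(y - 2)*(y^2 - 6*y + 9) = y*(y - 3)*(y - 2)*(y - 3)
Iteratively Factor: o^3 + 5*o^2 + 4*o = (o + 4)*(o^2 + o) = o*(o + 4)*(o + 1)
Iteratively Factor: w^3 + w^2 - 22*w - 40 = (w - 5)*(w^2 + 6*w + 8) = (w - 5)*(w + 2)*(w + 4)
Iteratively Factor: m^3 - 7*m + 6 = (m + 3)*(m^2 - 3*m + 2) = (m - 2)*(m + 3)*(m - 1)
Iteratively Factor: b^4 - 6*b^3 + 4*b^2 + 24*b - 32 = (b - 2)*(b^3 - 4*b^2 - 4*b + 16) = (b - 4)*(b - 2)*(b^2 - 4) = (b - 4)*(b - 2)*(b + 2)*(b - 2)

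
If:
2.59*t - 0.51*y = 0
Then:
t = 0.196911196911197*y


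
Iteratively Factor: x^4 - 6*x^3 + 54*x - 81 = (x - 3)*(x^3 - 3*x^2 - 9*x + 27) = (x - 3)^2*(x^2 - 9) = (x - 3)^3*(x + 3)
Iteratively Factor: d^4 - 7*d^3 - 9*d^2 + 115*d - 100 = (d - 1)*(d^3 - 6*d^2 - 15*d + 100) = (d - 5)*(d - 1)*(d^2 - d - 20) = (d - 5)^2*(d - 1)*(d + 4)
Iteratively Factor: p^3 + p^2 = (p)*(p^2 + p) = p*(p + 1)*(p)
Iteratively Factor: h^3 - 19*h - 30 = (h - 5)*(h^2 + 5*h + 6) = (h - 5)*(h + 3)*(h + 2)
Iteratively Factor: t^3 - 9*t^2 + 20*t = (t - 5)*(t^2 - 4*t) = t*(t - 5)*(t - 4)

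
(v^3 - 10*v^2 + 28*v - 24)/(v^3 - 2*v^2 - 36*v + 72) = (v - 2)/(v + 6)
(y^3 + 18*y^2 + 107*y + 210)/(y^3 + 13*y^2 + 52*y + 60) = (y + 7)/(y + 2)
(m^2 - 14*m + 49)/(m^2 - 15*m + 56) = (m - 7)/(m - 8)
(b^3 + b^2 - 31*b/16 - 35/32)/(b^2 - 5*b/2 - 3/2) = (b^2 + b/2 - 35/16)/(b - 3)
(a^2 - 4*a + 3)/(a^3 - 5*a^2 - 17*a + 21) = (a - 3)/(a^2 - 4*a - 21)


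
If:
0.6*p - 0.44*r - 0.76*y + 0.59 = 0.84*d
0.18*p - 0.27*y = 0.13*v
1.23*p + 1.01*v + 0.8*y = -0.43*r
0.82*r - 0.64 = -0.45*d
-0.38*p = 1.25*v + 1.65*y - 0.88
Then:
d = 14.51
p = -7.06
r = -7.18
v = 24.86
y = -16.67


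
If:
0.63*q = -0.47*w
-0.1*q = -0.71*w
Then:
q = 0.00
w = 0.00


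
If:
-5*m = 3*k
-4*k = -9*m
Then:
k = 0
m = 0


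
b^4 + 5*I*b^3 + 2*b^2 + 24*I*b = b*(b - 2*I)*(b + 3*I)*(b + 4*I)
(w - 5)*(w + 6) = w^2 + w - 30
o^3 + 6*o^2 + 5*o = o*(o + 1)*(o + 5)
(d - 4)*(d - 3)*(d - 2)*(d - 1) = d^4 - 10*d^3 + 35*d^2 - 50*d + 24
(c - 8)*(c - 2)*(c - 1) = c^3 - 11*c^2 + 26*c - 16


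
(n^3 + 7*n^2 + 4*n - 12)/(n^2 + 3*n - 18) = (n^2 + n - 2)/(n - 3)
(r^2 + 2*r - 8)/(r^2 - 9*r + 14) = (r + 4)/(r - 7)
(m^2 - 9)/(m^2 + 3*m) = (m - 3)/m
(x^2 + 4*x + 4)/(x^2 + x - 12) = (x^2 + 4*x + 4)/(x^2 + x - 12)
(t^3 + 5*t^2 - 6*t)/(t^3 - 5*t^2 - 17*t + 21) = t*(t + 6)/(t^2 - 4*t - 21)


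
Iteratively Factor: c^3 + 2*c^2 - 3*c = (c - 1)*(c^2 + 3*c) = c*(c - 1)*(c + 3)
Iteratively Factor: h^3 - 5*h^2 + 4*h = (h - 1)*(h^2 - 4*h) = h*(h - 1)*(h - 4)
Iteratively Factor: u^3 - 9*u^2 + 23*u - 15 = (u - 1)*(u^2 - 8*u + 15) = (u - 5)*(u - 1)*(u - 3)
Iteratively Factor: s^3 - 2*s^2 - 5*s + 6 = (s + 2)*(s^2 - 4*s + 3) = (s - 1)*(s + 2)*(s - 3)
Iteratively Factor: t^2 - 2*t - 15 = (t + 3)*(t - 5)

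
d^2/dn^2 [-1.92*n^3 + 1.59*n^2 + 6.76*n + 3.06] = 3.18 - 11.52*n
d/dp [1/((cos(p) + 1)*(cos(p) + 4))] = (2*cos(p) + 5)*sin(p)/((cos(p) + 1)^2*(cos(p) + 4)^2)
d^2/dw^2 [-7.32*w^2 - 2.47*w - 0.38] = -14.6400000000000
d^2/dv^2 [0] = 0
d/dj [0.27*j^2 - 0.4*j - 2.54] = 0.54*j - 0.4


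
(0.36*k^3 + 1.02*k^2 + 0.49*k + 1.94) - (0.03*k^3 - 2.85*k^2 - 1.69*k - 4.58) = 0.33*k^3 + 3.87*k^2 + 2.18*k + 6.52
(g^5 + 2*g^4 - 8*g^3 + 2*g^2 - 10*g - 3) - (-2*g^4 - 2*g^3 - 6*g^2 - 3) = g^5 + 4*g^4 - 6*g^3 + 8*g^2 - 10*g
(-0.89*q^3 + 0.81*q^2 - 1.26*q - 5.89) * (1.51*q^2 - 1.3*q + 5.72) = -1.3439*q^5 + 2.3801*q^4 - 8.0464*q^3 - 2.6227*q^2 + 0.449800000000001*q - 33.6908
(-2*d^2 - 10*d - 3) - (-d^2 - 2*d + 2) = -d^2 - 8*d - 5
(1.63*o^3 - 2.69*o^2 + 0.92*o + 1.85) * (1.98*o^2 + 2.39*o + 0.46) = 3.2274*o^5 - 1.4305*o^4 - 3.8577*o^3 + 4.6244*o^2 + 4.8447*o + 0.851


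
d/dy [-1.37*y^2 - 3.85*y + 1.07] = -2.74*y - 3.85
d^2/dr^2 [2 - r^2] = -2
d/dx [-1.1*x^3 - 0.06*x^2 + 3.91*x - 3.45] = -3.3*x^2 - 0.12*x + 3.91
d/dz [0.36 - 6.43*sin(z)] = -6.43*cos(z)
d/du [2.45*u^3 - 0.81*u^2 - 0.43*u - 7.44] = 7.35*u^2 - 1.62*u - 0.43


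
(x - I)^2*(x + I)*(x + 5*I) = x^4 + 4*I*x^3 + 6*x^2 + 4*I*x + 5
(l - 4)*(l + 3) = l^2 - l - 12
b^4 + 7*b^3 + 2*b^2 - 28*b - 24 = (b - 2)*(b + 1)*(b + 2)*(b + 6)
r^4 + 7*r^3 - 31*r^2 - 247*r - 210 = (r - 6)*(r + 1)*(r + 5)*(r + 7)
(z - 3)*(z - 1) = z^2 - 4*z + 3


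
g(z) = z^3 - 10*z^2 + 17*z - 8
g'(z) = 3*z^2 - 20*z + 17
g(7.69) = -13.87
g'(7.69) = 40.61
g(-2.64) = -140.98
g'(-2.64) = 90.71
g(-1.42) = -55.17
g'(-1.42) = 51.45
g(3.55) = -28.94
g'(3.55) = -16.19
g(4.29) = -40.16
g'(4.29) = -13.59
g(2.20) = -8.35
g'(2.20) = -12.48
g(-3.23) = -200.94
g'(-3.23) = 112.90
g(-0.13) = -10.38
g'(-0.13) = 19.65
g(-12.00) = -3380.00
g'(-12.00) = 689.00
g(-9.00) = -1700.00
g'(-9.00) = 440.00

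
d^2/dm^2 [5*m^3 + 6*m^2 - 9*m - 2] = 30*m + 12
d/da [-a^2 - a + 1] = -2*a - 1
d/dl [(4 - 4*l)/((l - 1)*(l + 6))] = 4/(l + 6)^2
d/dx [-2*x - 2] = -2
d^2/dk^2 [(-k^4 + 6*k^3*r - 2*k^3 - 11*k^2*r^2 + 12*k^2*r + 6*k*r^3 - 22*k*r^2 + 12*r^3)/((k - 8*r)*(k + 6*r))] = 2*(k^6 - 6*k^5*r - 132*k^4*r^2 + 472*k^3*r^3 + 102*k^3*r^2 + 13680*k^2*r^4 - 1188*k^2*r^3 - 42336*k*r^5 + 17064*k*r^4 + 25920*r^6 - 30384*r^5)/(-k^6 + 6*k^5*r + 132*k^4*r^2 - 568*k^3*r^3 - 6336*k^2*r^4 + 13824*k*r^5 + 110592*r^6)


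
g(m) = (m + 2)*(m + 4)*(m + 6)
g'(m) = (m + 2)*(m + 4) + (m + 2)*(m + 6) + (m + 4)*(m + 6) = 3*m^2 + 24*m + 44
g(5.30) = 767.16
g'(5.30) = 255.47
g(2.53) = 252.33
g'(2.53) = 123.92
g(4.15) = 508.74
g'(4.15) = 195.27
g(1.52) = 146.12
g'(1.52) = 87.41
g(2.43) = 240.13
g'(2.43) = 120.03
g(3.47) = 386.95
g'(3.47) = 163.40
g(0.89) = 97.37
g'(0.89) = 67.74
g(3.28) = 356.71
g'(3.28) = 155.00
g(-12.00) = -480.00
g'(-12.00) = 188.00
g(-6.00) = 0.00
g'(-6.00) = 8.00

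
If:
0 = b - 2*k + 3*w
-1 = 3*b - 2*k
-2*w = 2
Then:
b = -2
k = -5/2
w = -1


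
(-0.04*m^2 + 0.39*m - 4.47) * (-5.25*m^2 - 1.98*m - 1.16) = 0.21*m^4 - 1.9683*m^3 + 22.7417*m^2 + 8.3982*m + 5.1852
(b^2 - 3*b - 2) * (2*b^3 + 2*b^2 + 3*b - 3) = 2*b^5 - 4*b^4 - 7*b^3 - 16*b^2 + 3*b + 6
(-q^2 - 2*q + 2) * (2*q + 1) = -2*q^3 - 5*q^2 + 2*q + 2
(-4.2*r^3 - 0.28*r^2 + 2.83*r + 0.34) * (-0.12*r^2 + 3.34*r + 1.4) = 0.504*r^5 - 13.9944*r^4 - 7.1548*r^3 + 9.0194*r^2 + 5.0976*r + 0.476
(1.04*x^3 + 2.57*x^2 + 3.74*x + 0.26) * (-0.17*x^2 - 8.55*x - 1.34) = -0.1768*x^5 - 9.3289*x^4 - 24.0029*x^3 - 35.465*x^2 - 7.2346*x - 0.3484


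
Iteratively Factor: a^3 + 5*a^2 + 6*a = (a + 3)*(a^2 + 2*a) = a*(a + 3)*(a + 2)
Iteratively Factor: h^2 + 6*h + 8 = (h + 4)*(h + 2)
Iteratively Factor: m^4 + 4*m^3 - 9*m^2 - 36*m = (m + 4)*(m^3 - 9*m) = (m + 3)*(m + 4)*(m^2 - 3*m) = m*(m + 3)*(m + 4)*(m - 3)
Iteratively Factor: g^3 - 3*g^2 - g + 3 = (g + 1)*(g^2 - 4*g + 3) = (g - 1)*(g + 1)*(g - 3)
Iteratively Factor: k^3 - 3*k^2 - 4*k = (k + 1)*(k^2 - 4*k) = (k - 4)*(k + 1)*(k)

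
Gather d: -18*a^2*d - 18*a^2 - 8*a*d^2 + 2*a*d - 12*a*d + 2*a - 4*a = -18*a^2 - 8*a*d^2 - 2*a + d*(-18*a^2 - 10*a)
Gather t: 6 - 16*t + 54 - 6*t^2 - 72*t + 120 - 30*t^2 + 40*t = -36*t^2 - 48*t + 180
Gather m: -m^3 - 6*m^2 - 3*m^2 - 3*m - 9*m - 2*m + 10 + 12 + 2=-m^3 - 9*m^2 - 14*m + 24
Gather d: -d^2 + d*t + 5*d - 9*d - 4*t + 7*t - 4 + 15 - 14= -d^2 + d*(t - 4) + 3*t - 3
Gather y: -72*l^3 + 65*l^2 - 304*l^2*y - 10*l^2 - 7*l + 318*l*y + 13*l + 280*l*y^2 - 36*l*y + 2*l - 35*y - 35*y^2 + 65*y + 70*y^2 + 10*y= -72*l^3 + 55*l^2 + 8*l + y^2*(280*l + 35) + y*(-304*l^2 + 282*l + 40)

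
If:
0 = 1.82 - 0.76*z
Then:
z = 2.39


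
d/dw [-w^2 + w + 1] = 1 - 2*w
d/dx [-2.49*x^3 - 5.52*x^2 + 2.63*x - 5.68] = -7.47*x^2 - 11.04*x + 2.63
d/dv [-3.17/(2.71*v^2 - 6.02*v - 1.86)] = (17.1814*v - 19.0834)/(-2.71*v^2 + 6.02*v + 1.86)^2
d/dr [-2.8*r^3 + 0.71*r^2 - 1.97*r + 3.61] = -8.4*r^2 + 1.42*r - 1.97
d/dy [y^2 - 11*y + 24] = 2*y - 11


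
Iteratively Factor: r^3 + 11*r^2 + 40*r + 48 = (r + 3)*(r^2 + 8*r + 16) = (r + 3)*(r + 4)*(r + 4)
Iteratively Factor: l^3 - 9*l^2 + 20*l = (l - 5)*(l^2 - 4*l) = l*(l - 5)*(l - 4)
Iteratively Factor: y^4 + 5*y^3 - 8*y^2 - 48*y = (y)*(y^3 + 5*y^2 - 8*y - 48) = y*(y + 4)*(y^2 + y - 12) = y*(y - 3)*(y + 4)*(y + 4)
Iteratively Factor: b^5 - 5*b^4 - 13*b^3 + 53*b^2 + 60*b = (b - 5)*(b^4 - 13*b^2 - 12*b) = (b - 5)*(b - 4)*(b^3 + 4*b^2 + 3*b) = (b - 5)*(b - 4)*(b + 3)*(b^2 + b) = b*(b - 5)*(b - 4)*(b + 3)*(b + 1)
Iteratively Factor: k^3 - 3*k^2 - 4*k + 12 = (k - 2)*(k^2 - k - 6) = (k - 2)*(k + 2)*(k - 3)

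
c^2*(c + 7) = c^3 + 7*c^2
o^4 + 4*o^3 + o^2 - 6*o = o*(o - 1)*(o + 2)*(o + 3)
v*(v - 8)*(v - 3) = v^3 - 11*v^2 + 24*v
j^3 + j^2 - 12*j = j*(j - 3)*(j + 4)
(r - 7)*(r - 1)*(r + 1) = r^3 - 7*r^2 - r + 7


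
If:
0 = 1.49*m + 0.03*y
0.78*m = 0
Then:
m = 0.00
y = 0.00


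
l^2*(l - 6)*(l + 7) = l^4 + l^3 - 42*l^2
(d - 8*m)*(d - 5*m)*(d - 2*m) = d^3 - 15*d^2*m + 66*d*m^2 - 80*m^3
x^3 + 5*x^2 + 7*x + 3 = (x + 1)^2*(x + 3)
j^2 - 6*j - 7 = (j - 7)*(j + 1)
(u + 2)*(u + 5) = u^2 + 7*u + 10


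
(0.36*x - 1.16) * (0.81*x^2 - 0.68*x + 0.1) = 0.2916*x^3 - 1.1844*x^2 + 0.8248*x - 0.116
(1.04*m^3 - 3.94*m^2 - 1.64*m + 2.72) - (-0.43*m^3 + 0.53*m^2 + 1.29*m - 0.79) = 1.47*m^3 - 4.47*m^2 - 2.93*m + 3.51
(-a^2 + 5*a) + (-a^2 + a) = -2*a^2 + 6*a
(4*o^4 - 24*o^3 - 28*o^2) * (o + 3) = 4*o^5 - 12*o^4 - 100*o^3 - 84*o^2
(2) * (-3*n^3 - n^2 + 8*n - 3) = -6*n^3 - 2*n^2 + 16*n - 6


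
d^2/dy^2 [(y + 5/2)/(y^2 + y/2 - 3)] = 2*(-12*(y + 1)*(2*y^2 + y - 6) + (2*y + 5)*(4*y + 1)^2)/(2*y^2 + y - 6)^3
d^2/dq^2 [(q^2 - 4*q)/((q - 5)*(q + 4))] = 6*(-q^3 + 20*q^2 - 80*q + 160)/(q^6 - 3*q^5 - 57*q^4 + 119*q^3 + 1140*q^2 - 1200*q - 8000)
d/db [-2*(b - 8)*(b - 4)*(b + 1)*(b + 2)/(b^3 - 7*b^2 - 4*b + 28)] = 2*(-b^4 + 18*b^3 - 121*b^2 + 372*b - 568)/(b^4 - 18*b^3 + 109*b^2 - 252*b + 196)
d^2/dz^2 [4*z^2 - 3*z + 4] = 8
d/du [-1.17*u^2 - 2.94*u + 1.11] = -2.34*u - 2.94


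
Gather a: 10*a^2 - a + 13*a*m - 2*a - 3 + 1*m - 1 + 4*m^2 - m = 10*a^2 + a*(13*m - 3) + 4*m^2 - 4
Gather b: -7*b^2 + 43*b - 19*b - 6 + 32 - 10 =-7*b^2 + 24*b + 16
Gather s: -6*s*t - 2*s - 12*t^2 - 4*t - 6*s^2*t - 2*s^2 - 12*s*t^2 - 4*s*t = s^2*(-6*t - 2) + s*(-12*t^2 - 10*t - 2) - 12*t^2 - 4*t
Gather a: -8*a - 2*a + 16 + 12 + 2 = 30 - 10*a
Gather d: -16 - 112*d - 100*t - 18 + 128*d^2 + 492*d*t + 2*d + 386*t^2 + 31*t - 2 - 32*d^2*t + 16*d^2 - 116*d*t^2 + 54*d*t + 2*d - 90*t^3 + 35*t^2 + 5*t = d^2*(144 - 32*t) + d*(-116*t^2 + 546*t - 108) - 90*t^3 + 421*t^2 - 64*t - 36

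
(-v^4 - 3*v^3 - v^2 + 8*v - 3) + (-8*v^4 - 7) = -9*v^4 - 3*v^3 - v^2 + 8*v - 10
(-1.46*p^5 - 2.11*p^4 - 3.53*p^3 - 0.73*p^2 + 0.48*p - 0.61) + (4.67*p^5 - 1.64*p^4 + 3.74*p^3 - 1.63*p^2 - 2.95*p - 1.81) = 3.21*p^5 - 3.75*p^4 + 0.21*p^3 - 2.36*p^2 - 2.47*p - 2.42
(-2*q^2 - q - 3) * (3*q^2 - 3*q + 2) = -6*q^4 + 3*q^3 - 10*q^2 + 7*q - 6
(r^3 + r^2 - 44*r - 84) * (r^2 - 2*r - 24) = r^5 - r^4 - 70*r^3 - 20*r^2 + 1224*r + 2016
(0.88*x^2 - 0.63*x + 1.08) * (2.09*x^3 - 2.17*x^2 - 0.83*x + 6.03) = 1.8392*x^5 - 3.2263*x^4 + 2.8939*x^3 + 3.4857*x^2 - 4.6953*x + 6.5124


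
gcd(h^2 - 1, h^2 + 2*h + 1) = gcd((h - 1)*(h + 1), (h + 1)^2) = h + 1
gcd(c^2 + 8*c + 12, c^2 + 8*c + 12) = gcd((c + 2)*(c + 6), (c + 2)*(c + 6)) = c^2 + 8*c + 12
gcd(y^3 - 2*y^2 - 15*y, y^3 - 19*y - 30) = y^2 - 2*y - 15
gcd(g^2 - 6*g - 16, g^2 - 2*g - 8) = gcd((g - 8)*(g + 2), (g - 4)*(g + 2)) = g + 2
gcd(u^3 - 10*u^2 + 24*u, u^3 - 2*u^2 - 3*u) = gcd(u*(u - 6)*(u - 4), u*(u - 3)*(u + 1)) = u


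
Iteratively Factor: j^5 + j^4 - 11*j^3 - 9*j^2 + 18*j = (j - 3)*(j^4 + 4*j^3 + j^2 - 6*j) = (j - 3)*(j + 3)*(j^3 + j^2 - 2*j) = (j - 3)*(j + 2)*(j + 3)*(j^2 - j) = (j - 3)*(j - 1)*(j + 2)*(j + 3)*(j)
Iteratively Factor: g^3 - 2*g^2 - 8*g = (g + 2)*(g^2 - 4*g) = g*(g + 2)*(g - 4)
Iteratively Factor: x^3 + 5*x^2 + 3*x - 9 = (x - 1)*(x^2 + 6*x + 9) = (x - 1)*(x + 3)*(x + 3)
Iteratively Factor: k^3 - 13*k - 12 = (k + 1)*(k^2 - k - 12) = (k - 4)*(k + 1)*(k + 3)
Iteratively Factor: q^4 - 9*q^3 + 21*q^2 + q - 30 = (q + 1)*(q^3 - 10*q^2 + 31*q - 30) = (q - 5)*(q + 1)*(q^2 - 5*q + 6) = (q - 5)*(q - 2)*(q + 1)*(q - 3)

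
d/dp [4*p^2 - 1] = 8*p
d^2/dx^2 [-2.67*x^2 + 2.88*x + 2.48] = -5.34000000000000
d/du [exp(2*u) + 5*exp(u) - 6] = (2*exp(u) + 5)*exp(u)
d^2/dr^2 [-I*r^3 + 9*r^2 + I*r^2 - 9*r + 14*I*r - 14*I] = -6*I*r + 18 + 2*I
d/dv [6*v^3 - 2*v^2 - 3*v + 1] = 18*v^2 - 4*v - 3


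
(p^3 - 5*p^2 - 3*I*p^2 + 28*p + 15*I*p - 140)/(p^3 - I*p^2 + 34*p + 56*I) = (p - 5)/(p + 2*I)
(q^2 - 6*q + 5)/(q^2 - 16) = (q^2 - 6*q + 5)/(q^2 - 16)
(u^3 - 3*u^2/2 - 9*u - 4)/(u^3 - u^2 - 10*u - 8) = (u + 1/2)/(u + 1)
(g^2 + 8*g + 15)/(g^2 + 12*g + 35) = (g + 3)/(g + 7)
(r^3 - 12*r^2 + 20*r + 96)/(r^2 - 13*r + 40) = (r^2 - 4*r - 12)/(r - 5)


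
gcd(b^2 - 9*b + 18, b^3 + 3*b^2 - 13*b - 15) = b - 3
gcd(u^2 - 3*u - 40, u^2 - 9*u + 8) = u - 8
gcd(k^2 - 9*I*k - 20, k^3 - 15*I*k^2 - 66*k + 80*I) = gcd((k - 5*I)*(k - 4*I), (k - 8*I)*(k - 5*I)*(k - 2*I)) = k - 5*I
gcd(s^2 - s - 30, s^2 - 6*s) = s - 6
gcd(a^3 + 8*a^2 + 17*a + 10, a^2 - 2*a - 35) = a + 5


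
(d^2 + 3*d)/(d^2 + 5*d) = (d + 3)/(d + 5)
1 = 1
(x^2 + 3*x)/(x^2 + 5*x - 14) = x*(x + 3)/(x^2 + 5*x - 14)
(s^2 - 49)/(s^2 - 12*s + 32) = (s^2 - 49)/(s^2 - 12*s + 32)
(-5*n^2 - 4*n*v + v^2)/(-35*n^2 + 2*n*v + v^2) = (n + v)/(7*n + v)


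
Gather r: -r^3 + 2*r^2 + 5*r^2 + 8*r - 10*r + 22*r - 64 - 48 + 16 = -r^3 + 7*r^2 + 20*r - 96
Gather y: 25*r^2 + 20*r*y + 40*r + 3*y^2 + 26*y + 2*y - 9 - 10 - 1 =25*r^2 + 40*r + 3*y^2 + y*(20*r + 28) - 20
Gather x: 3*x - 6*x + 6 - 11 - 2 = -3*x - 7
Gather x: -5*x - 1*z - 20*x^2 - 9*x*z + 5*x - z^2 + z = -20*x^2 - 9*x*z - z^2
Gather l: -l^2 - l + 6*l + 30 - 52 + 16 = -l^2 + 5*l - 6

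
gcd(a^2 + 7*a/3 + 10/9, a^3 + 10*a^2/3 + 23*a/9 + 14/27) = a + 2/3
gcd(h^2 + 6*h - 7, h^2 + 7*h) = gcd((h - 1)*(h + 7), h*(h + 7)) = h + 7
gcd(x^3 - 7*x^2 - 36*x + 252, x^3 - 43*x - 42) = x^2 - x - 42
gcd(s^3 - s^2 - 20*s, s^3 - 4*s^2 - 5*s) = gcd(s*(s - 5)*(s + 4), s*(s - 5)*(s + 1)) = s^2 - 5*s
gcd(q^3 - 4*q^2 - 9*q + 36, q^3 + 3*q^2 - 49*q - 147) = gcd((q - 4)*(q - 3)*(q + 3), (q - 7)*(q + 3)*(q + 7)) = q + 3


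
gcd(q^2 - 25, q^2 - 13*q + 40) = q - 5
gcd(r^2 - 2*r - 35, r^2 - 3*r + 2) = 1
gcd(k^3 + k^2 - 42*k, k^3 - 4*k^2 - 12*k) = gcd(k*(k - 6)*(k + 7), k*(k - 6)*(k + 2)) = k^2 - 6*k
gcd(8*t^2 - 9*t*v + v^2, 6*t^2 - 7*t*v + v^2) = t - v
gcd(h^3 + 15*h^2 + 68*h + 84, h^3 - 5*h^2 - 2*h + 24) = h + 2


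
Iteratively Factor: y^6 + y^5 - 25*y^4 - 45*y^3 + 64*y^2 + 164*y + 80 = (y + 1)*(y^5 - 25*y^3 - 20*y^2 + 84*y + 80) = (y + 1)^2*(y^4 - y^3 - 24*y^2 + 4*y + 80) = (y + 1)^2*(y + 4)*(y^3 - 5*y^2 - 4*y + 20) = (y + 1)^2*(y + 2)*(y + 4)*(y^2 - 7*y + 10) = (y - 5)*(y + 1)^2*(y + 2)*(y + 4)*(y - 2)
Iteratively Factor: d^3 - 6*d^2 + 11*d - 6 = (d - 1)*(d^2 - 5*d + 6) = (d - 3)*(d - 1)*(d - 2)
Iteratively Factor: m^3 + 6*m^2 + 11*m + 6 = (m + 3)*(m^2 + 3*m + 2) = (m + 2)*(m + 3)*(m + 1)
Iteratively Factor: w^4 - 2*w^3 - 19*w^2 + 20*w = (w - 5)*(w^3 + 3*w^2 - 4*w) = (w - 5)*(w + 4)*(w^2 - w) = w*(w - 5)*(w + 4)*(w - 1)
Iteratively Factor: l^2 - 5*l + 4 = (l - 4)*(l - 1)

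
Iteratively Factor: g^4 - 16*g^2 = (g)*(g^3 - 16*g) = g*(g - 4)*(g^2 + 4*g) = g^2*(g - 4)*(g + 4)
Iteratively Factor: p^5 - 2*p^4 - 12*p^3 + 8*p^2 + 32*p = (p + 2)*(p^4 - 4*p^3 - 4*p^2 + 16*p) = (p - 4)*(p + 2)*(p^3 - 4*p) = (p - 4)*(p + 2)^2*(p^2 - 2*p) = p*(p - 4)*(p + 2)^2*(p - 2)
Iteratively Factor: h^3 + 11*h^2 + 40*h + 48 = (h + 4)*(h^2 + 7*h + 12) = (h + 4)^2*(h + 3)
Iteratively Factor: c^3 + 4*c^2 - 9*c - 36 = (c + 4)*(c^2 - 9) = (c - 3)*(c + 4)*(c + 3)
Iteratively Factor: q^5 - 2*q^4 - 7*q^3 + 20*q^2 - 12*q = (q - 2)*(q^4 - 7*q^2 + 6*q) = (q - 2)*(q - 1)*(q^3 + q^2 - 6*q) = (q - 2)^2*(q - 1)*(q^2 + 3*q) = (q - 2)^2*(q - 1)*(q + 3)*(q)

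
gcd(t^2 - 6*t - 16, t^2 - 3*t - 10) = t + 2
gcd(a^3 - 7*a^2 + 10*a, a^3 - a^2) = a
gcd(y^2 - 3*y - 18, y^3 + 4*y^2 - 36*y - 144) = y - 6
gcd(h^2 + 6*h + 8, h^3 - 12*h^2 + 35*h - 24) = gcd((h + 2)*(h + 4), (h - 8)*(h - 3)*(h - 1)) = 1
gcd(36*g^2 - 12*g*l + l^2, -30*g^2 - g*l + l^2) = 6*g - l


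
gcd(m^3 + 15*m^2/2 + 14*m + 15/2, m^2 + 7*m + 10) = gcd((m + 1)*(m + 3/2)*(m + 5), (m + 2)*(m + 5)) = m + 5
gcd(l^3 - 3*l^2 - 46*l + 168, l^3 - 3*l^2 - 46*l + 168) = l^3 - 3*l^2 - 46*l + 168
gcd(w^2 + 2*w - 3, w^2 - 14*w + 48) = 1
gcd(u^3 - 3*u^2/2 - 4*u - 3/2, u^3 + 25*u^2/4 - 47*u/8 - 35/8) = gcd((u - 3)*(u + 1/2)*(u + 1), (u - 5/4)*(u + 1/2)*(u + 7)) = u + 1/2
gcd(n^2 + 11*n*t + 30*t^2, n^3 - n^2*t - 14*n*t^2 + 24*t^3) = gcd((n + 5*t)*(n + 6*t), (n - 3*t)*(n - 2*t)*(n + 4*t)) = 1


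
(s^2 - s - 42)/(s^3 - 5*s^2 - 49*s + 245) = (s + 6)/(s^2 + 2*s - 35)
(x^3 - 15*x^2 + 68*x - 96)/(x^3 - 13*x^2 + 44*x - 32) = (x - 3)/(x - 1)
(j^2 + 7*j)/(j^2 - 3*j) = (j + 7)/(j - 3)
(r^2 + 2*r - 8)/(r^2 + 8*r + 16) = (r - 2)/(r + 4)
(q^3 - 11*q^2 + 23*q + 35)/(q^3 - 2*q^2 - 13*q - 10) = (q - 7)/(q + 2)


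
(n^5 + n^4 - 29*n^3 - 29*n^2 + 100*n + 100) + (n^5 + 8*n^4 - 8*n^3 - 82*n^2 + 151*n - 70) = 2*n^5 + 9*n^4 - 37*n^3 - 111*n^2 + 251*n + 30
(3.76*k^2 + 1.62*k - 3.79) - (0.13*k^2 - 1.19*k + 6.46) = 3.63*k^2 + 2.81*k - 10.25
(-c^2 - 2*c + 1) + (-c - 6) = -c^2 - 3*c - 5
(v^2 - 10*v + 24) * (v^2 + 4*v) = v^4 - 6*v^3 - 16*v^2 + 96*v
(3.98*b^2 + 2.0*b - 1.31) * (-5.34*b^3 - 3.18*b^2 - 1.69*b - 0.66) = -21.2532*b^5 - 23.3364*b^4 - 6.0908*b^3 - 1.841*b^2 + 0.8939*b + 0.8646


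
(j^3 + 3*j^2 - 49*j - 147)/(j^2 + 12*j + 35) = (j^2 - 4*j - 21)/(j + 5)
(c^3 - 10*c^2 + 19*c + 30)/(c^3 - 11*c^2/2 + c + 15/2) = 2*(c - 6)/(2*c - 3)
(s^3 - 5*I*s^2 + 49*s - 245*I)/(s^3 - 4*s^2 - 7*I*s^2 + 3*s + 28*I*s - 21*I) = (s^2 + 2*I*s + 35)/(s^2 - 4*s + 3)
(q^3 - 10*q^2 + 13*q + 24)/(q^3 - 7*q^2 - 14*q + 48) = (q^2 - 2*q - 3)/(q^2 + q - 6)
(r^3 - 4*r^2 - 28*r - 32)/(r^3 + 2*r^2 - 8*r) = (r^3 - 4*r^2 - 28*r - 32)/(r*(r^2 + 2*r - 8))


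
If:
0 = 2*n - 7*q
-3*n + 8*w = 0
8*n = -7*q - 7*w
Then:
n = 0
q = 0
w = 0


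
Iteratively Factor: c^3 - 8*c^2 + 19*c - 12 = (c - 4)*(c^2 - 4*c + 3) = (c - 4)*(c - 3)*(c - 1)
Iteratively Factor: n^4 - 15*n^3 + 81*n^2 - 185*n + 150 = (n - 2)*(n^3 - 13*n^2 + 55*n - 75) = (n - 3)*(n - 2)*(n^2 - 10*n + 25) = (n - 5)*(n - 3)*(n - 2)*(n - 5)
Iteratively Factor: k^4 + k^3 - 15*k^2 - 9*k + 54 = (k + 3)*(k^3 - 2*k^2 - 9*k + 18) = (k - 2)*(k + 3)*(k^2 - 9) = (k - 3)*(k - 2)*(k + 3)*(k + 3)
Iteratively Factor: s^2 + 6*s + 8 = (s + 2)*(s + 4)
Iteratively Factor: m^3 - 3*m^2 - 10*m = (m - 5)*(m^2 + 2*m) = m*(m - 5)*(m + 2)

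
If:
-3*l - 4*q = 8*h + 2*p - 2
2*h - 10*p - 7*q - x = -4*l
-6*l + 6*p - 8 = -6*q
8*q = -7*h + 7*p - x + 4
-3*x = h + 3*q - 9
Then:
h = 753/323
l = -5999/1938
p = 611/3876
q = -7441/3876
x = 16057/3876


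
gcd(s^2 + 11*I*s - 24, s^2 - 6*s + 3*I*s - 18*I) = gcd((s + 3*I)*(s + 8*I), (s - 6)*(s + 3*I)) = s + 3*I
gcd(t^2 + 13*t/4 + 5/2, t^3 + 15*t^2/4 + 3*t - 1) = t + 2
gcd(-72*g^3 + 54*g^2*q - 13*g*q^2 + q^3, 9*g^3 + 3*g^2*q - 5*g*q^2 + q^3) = -3*g + q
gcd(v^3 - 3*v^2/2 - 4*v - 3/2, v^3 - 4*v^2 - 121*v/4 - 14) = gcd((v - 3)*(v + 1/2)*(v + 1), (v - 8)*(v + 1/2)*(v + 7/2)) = v + 1/2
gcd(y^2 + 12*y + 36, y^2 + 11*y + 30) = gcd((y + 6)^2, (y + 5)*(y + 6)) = y + 6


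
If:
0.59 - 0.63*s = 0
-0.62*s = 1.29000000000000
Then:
No Solution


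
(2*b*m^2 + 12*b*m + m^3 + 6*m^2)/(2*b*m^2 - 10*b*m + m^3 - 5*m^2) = (m + 6)/(m - 5)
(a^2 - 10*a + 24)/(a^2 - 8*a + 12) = (a - 4)/(a - 2)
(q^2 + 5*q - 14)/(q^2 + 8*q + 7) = (q - 2)/(q + 1)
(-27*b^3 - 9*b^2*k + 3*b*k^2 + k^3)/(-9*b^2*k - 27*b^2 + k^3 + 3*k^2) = (3*b + k)/(k + 3)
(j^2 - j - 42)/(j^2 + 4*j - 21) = (j^2 - j - 42)/(j^2 + 4*j - 21)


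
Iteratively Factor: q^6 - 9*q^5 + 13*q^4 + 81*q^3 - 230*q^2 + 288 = (q + 1)*(q^5 - 10*q^4 + 23*q^3 + 58*q^2 - 288*q + 288) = (q - 4)*(q + 1)*(q^4 - 6*q^3 - q^2 + 54*q - 72) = (q - 4)*(q - 3)*(q + 1)*(q^3 - 3*q^2 - 10*q + 24) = (q - 4)^2*(q - 3)*(q + 1)*(q^2 + q - 6) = (q - 4)^2*(q - 3)*(q - 2)*(q + 1)*(q + 3)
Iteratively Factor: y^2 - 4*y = (y - 4)*(y)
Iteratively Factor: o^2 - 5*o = (o - 5)*(o)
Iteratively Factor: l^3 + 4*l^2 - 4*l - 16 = (l + 2)*(l^2 + 2*l - 8) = (l - 2)*(l + 2)*(l + 4)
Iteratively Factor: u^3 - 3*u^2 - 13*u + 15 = (u - 1)*(u^2 - 2*u - 15) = (u - 5)*(u - 1)*(u + 3)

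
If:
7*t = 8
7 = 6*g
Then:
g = 7/6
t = 8/7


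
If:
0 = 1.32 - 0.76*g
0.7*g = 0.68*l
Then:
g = 1.74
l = 1.79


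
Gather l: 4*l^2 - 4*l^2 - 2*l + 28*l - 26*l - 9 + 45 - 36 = 0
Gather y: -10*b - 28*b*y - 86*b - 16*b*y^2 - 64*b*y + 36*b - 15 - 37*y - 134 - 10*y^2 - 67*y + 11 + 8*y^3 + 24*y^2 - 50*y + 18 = -60*b + 8*y^3 + y^2*(14 - 16*b) + y*(-92*b - 154) - 120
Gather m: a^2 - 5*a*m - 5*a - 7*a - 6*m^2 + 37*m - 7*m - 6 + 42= a^2 - 12*a - 6*m^2 + m*(30 - 5*a) + 36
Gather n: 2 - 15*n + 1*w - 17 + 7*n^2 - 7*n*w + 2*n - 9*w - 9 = 7*n^2 + n*(-7*w - 13) - 8*w - 24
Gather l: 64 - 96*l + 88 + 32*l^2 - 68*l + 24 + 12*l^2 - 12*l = 44*l^2 - 176*l + 176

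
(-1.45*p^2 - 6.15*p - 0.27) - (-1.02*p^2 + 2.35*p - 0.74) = -0.43*p^2 - 8.5*p + 0.47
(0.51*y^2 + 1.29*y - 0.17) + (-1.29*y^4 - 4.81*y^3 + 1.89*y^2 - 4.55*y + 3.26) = -1.29*y^4 - 4.81*y^3 + 2.4*y^2 - 3.26*y + 3.09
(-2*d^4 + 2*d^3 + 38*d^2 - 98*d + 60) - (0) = -2*d^4 + 2*d^3 + 38*d^2 - 98*d + 60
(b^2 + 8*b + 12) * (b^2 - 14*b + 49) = b^4 - 6*b^3 - 51*b^2 + 224*b + 588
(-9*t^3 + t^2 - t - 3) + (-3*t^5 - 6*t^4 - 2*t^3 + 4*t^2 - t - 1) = -3*t^5 - 6*t^4 - 11*t^3 + 5*t^2 - 2*t - 4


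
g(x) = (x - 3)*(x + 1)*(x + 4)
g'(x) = (x - 3)*(x + 1) + (x - 3)*(x + 4) + (x + 1)*(x + 4) = 3*x^2 + 4*x - 11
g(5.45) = 149.33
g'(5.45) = 99.91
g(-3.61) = 6.73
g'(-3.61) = 13.66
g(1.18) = -20.55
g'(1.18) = -2.10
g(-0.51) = -6.00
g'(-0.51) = -12.26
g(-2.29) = 11.67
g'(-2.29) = -4.43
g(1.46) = -20.68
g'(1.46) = 1.23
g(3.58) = 20.14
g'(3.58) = 41.77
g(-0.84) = -1.94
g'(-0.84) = -12.24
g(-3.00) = 12.00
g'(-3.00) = 4.00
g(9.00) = 780.00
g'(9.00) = 268.00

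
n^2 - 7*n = n*(n - 7)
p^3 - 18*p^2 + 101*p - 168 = (p - 8)*(p - 7)*(p - 3)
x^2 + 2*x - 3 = (x - 1)*(x + 3)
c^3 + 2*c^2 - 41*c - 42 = (c - 6)*(c + 1)*(c + 7)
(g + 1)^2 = g^2 + 2*g + 1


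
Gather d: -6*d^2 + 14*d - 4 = -6*d^2 + 14*d - 4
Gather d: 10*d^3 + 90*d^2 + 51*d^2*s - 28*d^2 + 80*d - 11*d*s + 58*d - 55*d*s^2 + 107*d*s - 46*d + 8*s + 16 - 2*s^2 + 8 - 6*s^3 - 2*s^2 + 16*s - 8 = 10*d^3 + d^2*(51*s + 62) + d*(-55*s^2 + 96*s + 92) - 6*s^3 - 4*s^2 + 24*s + 16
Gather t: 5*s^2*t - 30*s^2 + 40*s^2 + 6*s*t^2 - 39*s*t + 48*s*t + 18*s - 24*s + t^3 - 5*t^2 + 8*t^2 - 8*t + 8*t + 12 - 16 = 10*s^2 - 6*s + t^3 + t^2*(6*s + 3) + t*(5*s^2 + 9*s) - 4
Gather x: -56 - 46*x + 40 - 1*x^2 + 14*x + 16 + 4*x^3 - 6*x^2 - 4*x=4*x^3 - 7*x^2 - 36*x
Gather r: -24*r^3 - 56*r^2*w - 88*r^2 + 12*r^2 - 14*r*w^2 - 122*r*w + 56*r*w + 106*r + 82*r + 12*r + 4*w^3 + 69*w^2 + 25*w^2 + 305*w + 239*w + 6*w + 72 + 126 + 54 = -24*r^3 + r^2*(-56*w - 76) + r*(-14*w^2 - 66*w + 200) + 4*w^3 + 94*w^2 + 550*w + 252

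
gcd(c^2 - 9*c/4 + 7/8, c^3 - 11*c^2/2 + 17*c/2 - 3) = c - 1/2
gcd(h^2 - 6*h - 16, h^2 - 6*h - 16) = h^2 - 6*h - 16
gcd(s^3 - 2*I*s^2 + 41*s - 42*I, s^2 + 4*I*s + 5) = s - I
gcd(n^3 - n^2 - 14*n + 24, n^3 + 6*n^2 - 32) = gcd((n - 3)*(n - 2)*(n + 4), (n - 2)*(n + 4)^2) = n^2 + 2*n - 8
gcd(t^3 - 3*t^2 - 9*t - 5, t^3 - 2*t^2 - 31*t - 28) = t + 1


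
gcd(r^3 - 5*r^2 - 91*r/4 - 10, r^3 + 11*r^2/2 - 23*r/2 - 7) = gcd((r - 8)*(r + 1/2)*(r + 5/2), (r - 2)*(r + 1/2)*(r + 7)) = r + 1/2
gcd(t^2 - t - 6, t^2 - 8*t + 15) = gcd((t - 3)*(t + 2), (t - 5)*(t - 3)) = t - 3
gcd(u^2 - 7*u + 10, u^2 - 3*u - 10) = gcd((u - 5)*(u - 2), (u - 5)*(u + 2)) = u - 5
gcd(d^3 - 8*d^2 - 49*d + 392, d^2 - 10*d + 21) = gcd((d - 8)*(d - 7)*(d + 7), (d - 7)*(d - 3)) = d - 7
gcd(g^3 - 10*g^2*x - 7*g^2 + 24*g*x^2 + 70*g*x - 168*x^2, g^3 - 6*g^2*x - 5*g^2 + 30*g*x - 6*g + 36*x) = -g + 6*x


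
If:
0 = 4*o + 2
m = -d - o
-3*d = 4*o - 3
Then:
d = 5/3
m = -7/6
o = -1/2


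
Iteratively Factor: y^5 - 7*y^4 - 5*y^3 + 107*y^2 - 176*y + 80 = (y + 4)*(y^4 - 11*y^3 + 39*y^2 - 49*y + 20) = (y - 4)*(y + 4)*(y^3 - 7*y^2 + 11*y - 5) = (y - 5)*(y - 4)*(y + 4)*(y^2 - 2*y + 1) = (y - 5)*(y - 4)*(y - 1)*(y + 4)*(y - 1)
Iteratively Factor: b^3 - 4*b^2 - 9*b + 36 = (b - 3)*(b^2 - b - 12) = (b - 3)*(b + 3)*(b - 4)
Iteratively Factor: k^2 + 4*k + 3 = (k + 1)*(k + 3)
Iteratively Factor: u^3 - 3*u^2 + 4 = (u + 1)*(u^2 - 4*u + 4) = (u - 2)*(u + 1)*(u - 2)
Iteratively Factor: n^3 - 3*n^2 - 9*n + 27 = (n + 3)*(n^2 - 6*n + 9) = (n - 3)*(n + 3)*(n - 3)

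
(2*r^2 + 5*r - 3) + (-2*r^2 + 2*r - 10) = 7*r - 13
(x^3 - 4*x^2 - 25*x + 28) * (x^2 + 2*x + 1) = x^5 - 2*x^4 - 32*x^3 - 26*x^2 + 31*x + 28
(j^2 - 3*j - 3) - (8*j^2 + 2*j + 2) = -7*j^2 - 5*j - 5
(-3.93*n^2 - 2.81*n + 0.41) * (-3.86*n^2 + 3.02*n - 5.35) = 15.1698*n^4 - 1.022*n^3 + 10.9567*n^2 + 16.2717*n - 2.1935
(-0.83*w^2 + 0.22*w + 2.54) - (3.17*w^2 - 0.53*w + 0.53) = -4.0*w^2 + 0.75*w + 2.01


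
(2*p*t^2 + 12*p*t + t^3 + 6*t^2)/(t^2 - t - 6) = t*(2*p*t + 12*p + t^2 + 6*t)/(t^2 - t - 6)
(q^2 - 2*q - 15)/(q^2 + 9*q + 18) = (q - 5)/(q + 6)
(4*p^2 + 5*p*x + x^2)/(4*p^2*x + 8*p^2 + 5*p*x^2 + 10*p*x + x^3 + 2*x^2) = 1/(x + 2)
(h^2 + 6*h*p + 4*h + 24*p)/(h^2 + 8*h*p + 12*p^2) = (h + 4)/(h + 2*p)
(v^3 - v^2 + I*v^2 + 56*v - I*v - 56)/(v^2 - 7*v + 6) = (v^2 + I*v + 56)/(v - 6)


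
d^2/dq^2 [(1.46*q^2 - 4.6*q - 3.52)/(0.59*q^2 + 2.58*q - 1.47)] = (8.88178419700125e-16*q^4 - 7.647344*q^3 + 0.245675999999996*q^2 - 56.086344*q - 81.54894)/(0.205379*q^6 + 2.694294*q^5 + 10.246707*q^4 + 3.747708*q^3 - 25.529931*q^2 + 16.725366*q - 3.176523)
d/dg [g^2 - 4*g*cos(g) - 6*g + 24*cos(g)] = 4*g*sin(g) + 2*g - 24*sin(g) - 4*cos(g) - 6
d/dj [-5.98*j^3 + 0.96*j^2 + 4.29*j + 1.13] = -17.94*j^2 + 1.92*j + 4.29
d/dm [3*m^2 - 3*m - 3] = 6*m - 3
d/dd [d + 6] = 1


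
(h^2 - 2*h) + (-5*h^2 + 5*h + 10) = -4*h^2 + 3*h + 10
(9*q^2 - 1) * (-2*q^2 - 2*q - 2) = -18*q^4 - 18*q^3 - 16*q^2 + 2*q + 2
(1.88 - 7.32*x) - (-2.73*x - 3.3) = 5.18 - 4.59*x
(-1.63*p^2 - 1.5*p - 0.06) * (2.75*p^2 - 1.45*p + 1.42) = -4.4825*p^4 - 1.7615*p^3 - 0.3046*p^2 - 2.043*p - 0.0852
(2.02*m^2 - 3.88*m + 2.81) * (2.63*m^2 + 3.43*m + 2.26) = 5.3126*m^4 - 3.2758*m^3 - 1.3529*m^2 + 0.869500000000002*m + 6.3506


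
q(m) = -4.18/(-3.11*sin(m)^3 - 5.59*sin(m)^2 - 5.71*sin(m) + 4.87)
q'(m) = -4.18*(9.33*sin(m)^2*cos(m) + 11.18*sin(m)*cos(m) + 5.71*cos(m))/(-3.11*sin(m)^3 - 5.59*sin(m)^2 - 5.71*sin(m) + 4.87)^2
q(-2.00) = -0.54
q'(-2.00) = 0.09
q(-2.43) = -0.59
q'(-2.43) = 0.15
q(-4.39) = 0.51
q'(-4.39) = 0.48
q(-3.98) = 1.12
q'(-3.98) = 3.82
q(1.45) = 0.45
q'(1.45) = -0.15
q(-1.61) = -0.52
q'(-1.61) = 0.01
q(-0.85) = -0.57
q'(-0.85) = -0.13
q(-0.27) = -0.69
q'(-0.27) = -0.37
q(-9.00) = -0.64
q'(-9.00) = 0.24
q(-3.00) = -0.75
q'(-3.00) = 0.58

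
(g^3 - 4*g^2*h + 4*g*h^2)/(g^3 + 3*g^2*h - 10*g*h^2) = (g - 2*h)/(g + 5*h)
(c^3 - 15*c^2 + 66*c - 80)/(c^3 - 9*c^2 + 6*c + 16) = (c - 5)/(c + 1)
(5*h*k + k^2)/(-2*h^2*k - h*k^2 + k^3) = (-5*h - k)/(2*h^2 + h*k - k^2)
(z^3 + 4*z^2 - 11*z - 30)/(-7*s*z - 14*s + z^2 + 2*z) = (z^2 + 2*z - 15)/(-7*s + z)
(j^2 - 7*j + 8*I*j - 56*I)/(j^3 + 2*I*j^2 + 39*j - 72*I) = (j - 7)/(j^2 - 6*I*j - 9)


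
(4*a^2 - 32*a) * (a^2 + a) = 4*a^4 - 28*a^3 - 32*a^2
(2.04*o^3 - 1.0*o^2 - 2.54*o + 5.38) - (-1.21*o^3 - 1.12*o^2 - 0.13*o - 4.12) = 3.25*o^3 + 0.12*o^2 - 2.41*o + 9.5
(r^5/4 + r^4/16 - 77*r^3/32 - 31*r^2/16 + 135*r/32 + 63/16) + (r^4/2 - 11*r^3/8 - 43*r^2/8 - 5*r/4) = r^5/4 + 9*r^4/16 - 121*r^3/32 - 117*r^2/16 + 95*r/32 + 63/16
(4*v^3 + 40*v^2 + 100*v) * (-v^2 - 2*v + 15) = -4*v^5 - 48*v^4 - 120*v^3 + 400*v^2 + 1500*v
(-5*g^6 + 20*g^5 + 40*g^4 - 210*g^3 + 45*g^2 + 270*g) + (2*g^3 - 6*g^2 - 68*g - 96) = -5*g^6 + 20*g^5 + 40*g^4 - 208*g^3 + 39*g^2 + 202*g - 96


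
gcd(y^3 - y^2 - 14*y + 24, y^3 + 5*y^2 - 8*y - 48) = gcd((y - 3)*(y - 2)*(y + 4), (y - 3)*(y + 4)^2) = y^2 + y - 12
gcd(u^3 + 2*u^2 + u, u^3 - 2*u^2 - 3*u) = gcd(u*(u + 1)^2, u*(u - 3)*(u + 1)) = u^2 + u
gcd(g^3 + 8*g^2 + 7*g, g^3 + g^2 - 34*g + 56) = g + 7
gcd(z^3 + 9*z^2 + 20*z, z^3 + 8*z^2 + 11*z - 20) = z^2 + 9*z + 20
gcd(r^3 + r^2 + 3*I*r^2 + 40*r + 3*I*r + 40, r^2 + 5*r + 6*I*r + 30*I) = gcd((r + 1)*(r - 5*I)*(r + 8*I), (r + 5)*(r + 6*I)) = 1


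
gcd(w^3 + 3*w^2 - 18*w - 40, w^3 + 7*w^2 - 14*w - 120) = w^2 + w - 20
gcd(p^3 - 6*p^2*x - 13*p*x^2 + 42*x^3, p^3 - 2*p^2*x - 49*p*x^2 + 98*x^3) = p^2 - 9*p*x + 14*x^2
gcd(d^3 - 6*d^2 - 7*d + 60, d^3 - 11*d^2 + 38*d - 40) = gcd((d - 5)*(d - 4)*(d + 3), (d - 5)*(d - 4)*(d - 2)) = d^2 - 9*d + 20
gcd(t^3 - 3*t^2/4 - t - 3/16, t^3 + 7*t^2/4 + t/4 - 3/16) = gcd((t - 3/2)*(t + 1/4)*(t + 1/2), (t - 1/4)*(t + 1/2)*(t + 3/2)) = t + 1/2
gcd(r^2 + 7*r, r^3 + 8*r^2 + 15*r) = r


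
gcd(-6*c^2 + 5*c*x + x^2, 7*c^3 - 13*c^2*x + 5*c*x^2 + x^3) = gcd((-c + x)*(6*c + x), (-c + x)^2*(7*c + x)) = -c + x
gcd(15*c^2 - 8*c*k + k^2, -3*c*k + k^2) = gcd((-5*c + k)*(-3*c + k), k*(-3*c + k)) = 3*c - k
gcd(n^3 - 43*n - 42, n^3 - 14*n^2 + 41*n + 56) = n^2 - 6*n - 7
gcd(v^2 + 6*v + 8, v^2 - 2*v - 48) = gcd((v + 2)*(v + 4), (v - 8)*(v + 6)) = 1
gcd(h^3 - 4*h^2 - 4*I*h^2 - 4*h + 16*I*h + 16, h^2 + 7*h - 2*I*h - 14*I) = h - 2*I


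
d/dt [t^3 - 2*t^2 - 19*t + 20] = 3*t^2 - 4*t - 19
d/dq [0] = 0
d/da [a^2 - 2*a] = 2*a - 2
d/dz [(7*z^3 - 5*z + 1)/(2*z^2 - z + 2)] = (-(4*z - 1)*(7*z^3 - 5*z + 1) + (21*z^2 - 5)*(2*z^2 - z + 2))/(2*z^2 - z + 2)^2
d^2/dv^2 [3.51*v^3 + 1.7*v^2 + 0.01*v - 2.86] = 21.06*v + 3.4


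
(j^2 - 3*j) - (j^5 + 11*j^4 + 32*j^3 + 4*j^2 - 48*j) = -j^5 - 11*j^4 - 32*j^3 - 3*j^2 + 45*j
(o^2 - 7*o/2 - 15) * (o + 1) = o^3 - 5*o^2/2 - 37*o/2 - 15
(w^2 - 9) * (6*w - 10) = 6*w^3 - 10*w^2 - 54*w + 90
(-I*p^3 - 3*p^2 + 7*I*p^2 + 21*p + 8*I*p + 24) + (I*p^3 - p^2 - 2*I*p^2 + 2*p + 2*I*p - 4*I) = -4*p^2 + 5*I*p^2 + 23*p + 10*I*p + 24 - 4*I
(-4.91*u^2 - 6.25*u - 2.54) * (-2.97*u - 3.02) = 14.5827*u^3 + 33.3907*u^2 + 26.4188*u + 7.6708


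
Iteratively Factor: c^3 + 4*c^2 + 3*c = (c + 1)*(c^2 + 3*c) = (c + 1)*(c + 3)*(c)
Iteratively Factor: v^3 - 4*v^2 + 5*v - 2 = (v - 1)*(v^2 - 3*v + 2) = (v - 2)*(v - 1)*(v - 1)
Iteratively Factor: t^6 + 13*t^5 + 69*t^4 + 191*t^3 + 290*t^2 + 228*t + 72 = (t + 2)*(t^5 + 11*t^4 + 47*t^3 + 97*t^2 + 96*t + 36) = (t + 2)^2*(t^4 + 9*t^3 + 29*t^2 + 39*t + 18) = (t + 2)^2*(t + 3)*(t^3 + 6*t^2 + 11*t + 6) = (t + 2)^3*(t + 3)*(t^2 + 4*t + 3) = (t + 2)^3*(t + 3)^2*(t + 1)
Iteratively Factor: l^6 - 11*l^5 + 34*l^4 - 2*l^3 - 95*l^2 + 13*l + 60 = (l - 4)*(l^5 - 7*l^4 + 6*l^3 + 22*l^2 - 7*l - 15) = (l - 4)*(l - 1)*(l^4 - 6*l^3 + 22*l + 15) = (l - 5)*(l - 4)*(l - 1)*(l^3 - l^2 - 5*l - 3) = (l - 5)*(l - 4)*(l - 3)*(l - 1)*(l^2 + 2*l + 1) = (l - 5)*(l - 4)*(l - 3)*(l - 1)*(l + 1)*(l + 1)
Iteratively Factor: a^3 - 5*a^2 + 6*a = (a)*(a^2 - 5*a + 6) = a*(a - 2)*(a - 3)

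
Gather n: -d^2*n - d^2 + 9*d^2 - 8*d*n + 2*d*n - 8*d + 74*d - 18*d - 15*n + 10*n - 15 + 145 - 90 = 8*d^2 + 48*d + n*(-d^2 - 6*d - 5) + 40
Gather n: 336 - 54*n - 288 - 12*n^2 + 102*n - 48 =-12*n^2 + 48*n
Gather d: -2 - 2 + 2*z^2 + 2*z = 2*z^2 + 2*z - 4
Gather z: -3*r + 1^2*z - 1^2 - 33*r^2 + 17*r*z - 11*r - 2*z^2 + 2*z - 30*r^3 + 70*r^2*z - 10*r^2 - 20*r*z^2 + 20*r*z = -30*r^3 - 43*r^2 - 14*r + z^2*(-20*r - 2) + z*(70*r^2 + 37*r + 3) - 1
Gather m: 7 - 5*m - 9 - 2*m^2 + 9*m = -2*m^2 + 4*m - 2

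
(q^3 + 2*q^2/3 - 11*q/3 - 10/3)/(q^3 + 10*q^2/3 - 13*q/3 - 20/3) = (3*q^2 - q - 10)/(3*q^2 + 7*q - 20)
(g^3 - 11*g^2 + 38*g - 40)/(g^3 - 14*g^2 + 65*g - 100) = (g - 2)/(g - 5)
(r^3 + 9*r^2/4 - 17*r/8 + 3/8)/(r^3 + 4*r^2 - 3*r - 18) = (r^2 - 3*r/4 + 1/8)/(r^2 + r - 6)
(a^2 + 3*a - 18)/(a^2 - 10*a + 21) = (a + 6)/(a - 7)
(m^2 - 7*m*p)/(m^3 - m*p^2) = (m - 7*p)/(m^2 - p^2)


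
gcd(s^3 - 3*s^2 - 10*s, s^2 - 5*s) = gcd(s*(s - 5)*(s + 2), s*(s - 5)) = s^2 - 5*s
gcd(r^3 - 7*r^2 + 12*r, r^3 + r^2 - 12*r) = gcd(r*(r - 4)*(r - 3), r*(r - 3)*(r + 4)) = r^2 - 3*r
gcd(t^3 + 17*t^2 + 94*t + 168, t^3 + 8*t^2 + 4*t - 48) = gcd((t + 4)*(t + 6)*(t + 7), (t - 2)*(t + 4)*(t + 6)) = t^2 + 10*t + 24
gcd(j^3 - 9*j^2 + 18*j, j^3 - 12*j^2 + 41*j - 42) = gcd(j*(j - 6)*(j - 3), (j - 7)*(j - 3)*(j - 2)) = j - 3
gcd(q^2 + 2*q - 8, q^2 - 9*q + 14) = q - 2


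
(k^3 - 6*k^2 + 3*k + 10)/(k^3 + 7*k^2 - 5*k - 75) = (k^3 - 6*k^2 + 3*k + 10)/(k^3 + 7*k^2 - 5*k - 75)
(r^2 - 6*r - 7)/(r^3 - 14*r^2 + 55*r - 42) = (r + 1)/(r^2 - 7*r + 6)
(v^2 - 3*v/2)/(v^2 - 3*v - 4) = v*(3 - 2*v)/(2*(-v^2 + 3*v + 4))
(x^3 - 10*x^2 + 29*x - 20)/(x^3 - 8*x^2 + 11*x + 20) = (x - 1)/(x + 1)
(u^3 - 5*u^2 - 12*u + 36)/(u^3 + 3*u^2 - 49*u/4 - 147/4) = 4*(u^2 - 8*u + 12)/(4*u^2 - 49)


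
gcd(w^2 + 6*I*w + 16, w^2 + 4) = w - 2*I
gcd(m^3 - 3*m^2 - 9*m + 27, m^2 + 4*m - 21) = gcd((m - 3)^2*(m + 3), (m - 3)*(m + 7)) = m - 3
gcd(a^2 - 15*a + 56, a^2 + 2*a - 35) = 1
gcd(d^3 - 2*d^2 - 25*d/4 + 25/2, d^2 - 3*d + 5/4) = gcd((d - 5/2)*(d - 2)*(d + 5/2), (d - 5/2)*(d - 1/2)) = d - 5/2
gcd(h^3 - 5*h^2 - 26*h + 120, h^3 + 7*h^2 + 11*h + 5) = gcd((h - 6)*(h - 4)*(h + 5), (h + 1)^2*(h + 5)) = h + 5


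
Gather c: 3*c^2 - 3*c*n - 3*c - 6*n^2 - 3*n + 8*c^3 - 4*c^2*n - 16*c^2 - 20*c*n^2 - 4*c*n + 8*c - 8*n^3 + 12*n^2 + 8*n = 8*c^3 + c^2*(-4*n - 13) + c*(-20*n^2 - 7*n + 5) - 8*n^3 + 6*n^2 + 5*n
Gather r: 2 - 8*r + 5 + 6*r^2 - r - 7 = 6*r^2 - 9*r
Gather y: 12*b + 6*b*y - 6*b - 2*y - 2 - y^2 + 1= 6*b - y^2 + y*(6*b - 2) - 1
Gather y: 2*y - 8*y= -6*y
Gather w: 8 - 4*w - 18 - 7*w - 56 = -11*w - 66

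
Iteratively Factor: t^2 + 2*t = (t)*(t + 2)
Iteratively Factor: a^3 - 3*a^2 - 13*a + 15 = (a - 1)*(a^2 - 2*a - 15) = (a - 5)*(a - 1)*(a + 3)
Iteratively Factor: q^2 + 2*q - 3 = (q - 1)*(q + 3)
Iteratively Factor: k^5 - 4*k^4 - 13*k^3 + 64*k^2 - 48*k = (k - 4)*(k^4 - 13*k^2 + 12*k) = (k - 4)*(k - 3)*(k^3 + 3*k^2 - 4*k) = k*(k - 4)*(k - 3)*(k^2 + 3*k - 4) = k*(k - 4)*(k - 3)*(k - 1)*(k + 4)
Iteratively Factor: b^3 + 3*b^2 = (b + 3)*(b^2) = b*(b + 3)*(b)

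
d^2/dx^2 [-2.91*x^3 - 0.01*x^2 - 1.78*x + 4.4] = -17.46*x - 0.02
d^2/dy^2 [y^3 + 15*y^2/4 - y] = 6*y + 15/2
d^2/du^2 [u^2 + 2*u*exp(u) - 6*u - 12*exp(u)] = 2*u*exp(u) - 8*exp(u) + 2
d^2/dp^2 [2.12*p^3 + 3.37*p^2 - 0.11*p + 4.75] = 12.72*p + 6.74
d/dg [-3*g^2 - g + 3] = -6*g - 1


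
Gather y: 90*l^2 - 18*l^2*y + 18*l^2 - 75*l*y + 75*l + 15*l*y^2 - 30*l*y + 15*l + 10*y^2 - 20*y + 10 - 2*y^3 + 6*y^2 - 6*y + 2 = 108*l^2 + 90*l - 2*y^3 + y^2*(15*l + 16) + y*(-18*l^2 - 105*l - 26) + 12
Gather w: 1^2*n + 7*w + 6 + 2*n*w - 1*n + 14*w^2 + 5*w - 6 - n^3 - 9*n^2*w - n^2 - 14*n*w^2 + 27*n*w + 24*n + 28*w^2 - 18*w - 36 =-n^3 - n^2 + 24*n + w^2*(42 - 14*n) + w*(-9*n^2 + 29*n - 6) - 36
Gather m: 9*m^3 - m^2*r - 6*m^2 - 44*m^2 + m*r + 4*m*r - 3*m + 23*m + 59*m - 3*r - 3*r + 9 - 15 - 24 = 9*m^3 + m^2*(-r - 50) + m*(5*r + 79) - 6*r - 30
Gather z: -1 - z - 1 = -z - 2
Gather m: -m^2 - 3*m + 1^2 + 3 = -m^2 - 3*m + 4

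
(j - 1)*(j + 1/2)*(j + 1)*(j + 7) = j^4 + 15*j^3/2 + 5*j^2/2 - 15*j/2 - 7/2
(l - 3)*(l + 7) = l^2 + 4*l - 21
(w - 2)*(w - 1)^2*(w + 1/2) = w^4 - 7*w^3/2 + 3*w^2 + w/2 - 1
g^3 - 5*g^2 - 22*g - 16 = (g - 8)*(g + 1)*(g + 2)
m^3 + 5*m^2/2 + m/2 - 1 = (m - 1/2)*(m + 1)*(m + 2)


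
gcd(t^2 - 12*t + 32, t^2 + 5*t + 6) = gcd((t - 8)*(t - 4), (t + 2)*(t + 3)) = 1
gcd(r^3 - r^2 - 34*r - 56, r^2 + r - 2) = r + 2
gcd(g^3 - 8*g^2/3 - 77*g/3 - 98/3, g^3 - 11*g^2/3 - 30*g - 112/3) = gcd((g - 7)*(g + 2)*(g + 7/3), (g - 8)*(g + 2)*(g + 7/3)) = g^2 + 13*g/3 + 14/3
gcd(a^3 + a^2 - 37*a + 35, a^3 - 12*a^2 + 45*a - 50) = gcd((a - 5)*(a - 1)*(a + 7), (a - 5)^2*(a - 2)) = a - 5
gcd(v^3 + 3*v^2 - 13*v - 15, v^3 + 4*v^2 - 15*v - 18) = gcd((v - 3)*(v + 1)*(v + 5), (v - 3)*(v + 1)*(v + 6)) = v^2 - 2*v - 3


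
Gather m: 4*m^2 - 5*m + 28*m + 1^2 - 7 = 4*m^2 + 23*m - 6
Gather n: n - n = 0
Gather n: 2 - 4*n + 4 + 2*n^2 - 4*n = 2*n^2 - 8*n + 6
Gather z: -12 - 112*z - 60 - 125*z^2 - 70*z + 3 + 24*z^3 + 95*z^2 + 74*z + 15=24*z^3 - 30*z^2 - 108*z - 54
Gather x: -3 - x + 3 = -x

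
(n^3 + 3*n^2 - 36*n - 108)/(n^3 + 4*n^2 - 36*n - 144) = (n + 3)/(n + 4)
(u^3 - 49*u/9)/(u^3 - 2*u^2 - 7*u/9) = (3*u + 7)/(3*u + 1)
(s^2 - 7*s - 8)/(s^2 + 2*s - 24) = (s^2 - 7*s - 8)/(s^2 + 2*s - 24)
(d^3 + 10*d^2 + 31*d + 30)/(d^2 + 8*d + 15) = d + 2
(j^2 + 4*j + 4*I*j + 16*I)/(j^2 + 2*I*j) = (j^2 + 4*j*(1 + I) + 16*I)/(j*(j + 2*I))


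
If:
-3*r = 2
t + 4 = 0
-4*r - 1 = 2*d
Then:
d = 5/6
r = -2/3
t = -4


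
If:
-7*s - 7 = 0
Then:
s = -1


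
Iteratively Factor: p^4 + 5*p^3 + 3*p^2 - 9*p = (p + 3)*(p^3 + 2*p^2 - 3*p) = (p + 3)^2*(p^2 - p) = (p - 1)*(p + 3)^2*(p)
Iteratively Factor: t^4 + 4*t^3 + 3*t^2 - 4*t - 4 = (t - 1)*(t^3 + 5*t^2 + 8*t + 4) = (t - 1)*(t + 2)*(t^2 + 3*t + 2) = (t - 1)*(t + 1)*(t + 2)*(t + 2)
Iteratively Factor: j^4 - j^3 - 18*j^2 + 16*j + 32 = (j + 4)*(j^3 - 5*j^2 + 2*j + 8) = (j - 2)*(j + 4)*(j^2 - 3*j - 4) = (j - 2)*(j + 1)*(j + 4)*(j - 4)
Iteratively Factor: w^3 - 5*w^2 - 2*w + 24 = (w - 4)*(w^2 - w - 6) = (w - 4)*(w - 3)*(w + 2)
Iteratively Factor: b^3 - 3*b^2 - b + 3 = (b - 3)*(b^2 - 1) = (b - 3)*(b + 1)*(b - 1)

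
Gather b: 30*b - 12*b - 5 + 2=18*b - 3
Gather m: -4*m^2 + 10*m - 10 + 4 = -4*m^2 + 10*m - 6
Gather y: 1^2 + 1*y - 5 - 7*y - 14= -6*y - 18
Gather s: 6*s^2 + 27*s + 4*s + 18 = 6*s^2 + 31*s + 18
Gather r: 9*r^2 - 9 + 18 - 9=9*r^2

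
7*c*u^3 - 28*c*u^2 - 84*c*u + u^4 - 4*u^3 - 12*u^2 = u*(7*c + u)*(u - 6)*(u + 2)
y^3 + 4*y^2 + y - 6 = (y - 1)*(y + 2)*(y + 3)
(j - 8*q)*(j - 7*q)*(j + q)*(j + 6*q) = j^4 - 8*j^3*q - 43*j^2*q^2 + 302*j*q^3 + 336*q^4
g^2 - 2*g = g*(g - 2)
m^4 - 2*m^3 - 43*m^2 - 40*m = m*(m - 8)*(m + 1)*(m + 5)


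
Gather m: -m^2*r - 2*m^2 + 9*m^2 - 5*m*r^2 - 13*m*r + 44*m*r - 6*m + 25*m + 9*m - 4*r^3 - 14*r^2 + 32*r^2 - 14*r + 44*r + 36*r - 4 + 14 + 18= m^2*(7 - r) + m*(-5*r^2 + 31*r + 28) - 4*r^3 + 18*r^2 + 66*r + 28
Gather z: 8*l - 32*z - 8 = 8*l - 32*z - 8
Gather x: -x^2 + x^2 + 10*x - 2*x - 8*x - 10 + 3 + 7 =0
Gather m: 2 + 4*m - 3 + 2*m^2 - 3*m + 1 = 2*m^2 + m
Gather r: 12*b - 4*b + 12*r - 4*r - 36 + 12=8*b + 8*r - 24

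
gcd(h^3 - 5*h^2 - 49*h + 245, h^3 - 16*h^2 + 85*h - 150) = h - 5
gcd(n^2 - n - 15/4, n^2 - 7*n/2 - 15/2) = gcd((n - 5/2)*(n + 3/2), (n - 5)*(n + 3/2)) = n + 3/2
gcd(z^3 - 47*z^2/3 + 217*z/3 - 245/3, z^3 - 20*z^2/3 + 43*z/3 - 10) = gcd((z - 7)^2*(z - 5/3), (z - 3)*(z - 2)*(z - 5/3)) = z - 5/3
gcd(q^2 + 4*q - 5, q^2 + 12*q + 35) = q + 5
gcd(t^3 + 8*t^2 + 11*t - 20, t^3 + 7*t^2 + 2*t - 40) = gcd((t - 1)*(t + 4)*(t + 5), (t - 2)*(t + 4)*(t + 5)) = t^2 + 9*t + 20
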